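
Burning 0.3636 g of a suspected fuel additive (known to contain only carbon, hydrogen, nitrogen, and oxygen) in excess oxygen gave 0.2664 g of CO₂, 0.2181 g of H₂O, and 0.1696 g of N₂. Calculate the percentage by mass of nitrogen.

46.64%

mol C = 0.2664 g CO₂ ÷ 44.009 g/mol = 0.0060533 mol
mol H = 2 × 0.2181 g H₂O ÷ 18.015 g/mol = 0.024213 mol
mol N = 2 × 0.1696 g N₂ ÷ 28.014 g/mol = 0.012108 mol
mass O = 0.3636 − (0.072706 + 0.024407 + 0.16960) = 0.096887 g → mol O = 0.096887 ÷ 15.999 = 0.0060558 mol
mass % N = 0.16960 g ÷ 0.3636 g × 100%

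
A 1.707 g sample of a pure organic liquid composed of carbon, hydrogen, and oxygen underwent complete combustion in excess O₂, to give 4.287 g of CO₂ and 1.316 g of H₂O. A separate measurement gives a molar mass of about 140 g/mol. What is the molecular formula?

mol C = 4.287 g CO₂ ÷ 44.009 g/mol = 0.097412 mol
mol H = 2 × 1.316 g H₂O ÷ 18.015 g/mol = 0.14610 mol
mass O = 1.707 − (1.1700 + 0.14727) = 0.38972 g → mol O = 0.38972 ÷ 15.999 = 0.024359 mol
Divide by the smallest (0.024359 mol): C 3.999, H 5.998, O 1.000
Empirical formula: C4H6O
Empirical-formula mass = 70.09 g/mol; 140 ÷ 70.09 ≈ 2, so the molecular formula is C8H12O2.

C8H12O2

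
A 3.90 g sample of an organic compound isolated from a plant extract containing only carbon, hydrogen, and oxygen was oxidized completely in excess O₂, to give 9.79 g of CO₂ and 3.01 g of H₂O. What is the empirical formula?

mol C = 9.79 g CO₂ ÷ 44.009 g/mol = 0.2225 mol
mol H = 2 × 3.01 g H₂O ÷ 18.015 g/mol = 0.3342 mol
mass O = 3.90 − (2.672 + 0.3368) = 0.8913 g → mol O = 0.8913 ÷ 15.999 = 0.05571 mol
Divide by the smallest (0.05571 mol): C 3.993, H 5.999, O 1.000

C4H6O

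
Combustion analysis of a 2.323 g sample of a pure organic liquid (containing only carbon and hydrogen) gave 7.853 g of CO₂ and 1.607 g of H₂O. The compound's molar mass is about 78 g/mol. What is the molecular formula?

mol C = 7.853 g CO₂ ÷ 44.009 g/mol = 0.17844 mol
mol H = 2 × 1.607 g H₂O ÷ 18.015 g/mol = 0.17841 mol
Divide by the smallest (0.17841 mol): C 1.000, H 1.000
Empirical formula: CH
Empirical-formula mass = 13.02 g/mol; 78 ÷ 13.02 ≈ 6, so the molecular formula is C6H6.

C6H6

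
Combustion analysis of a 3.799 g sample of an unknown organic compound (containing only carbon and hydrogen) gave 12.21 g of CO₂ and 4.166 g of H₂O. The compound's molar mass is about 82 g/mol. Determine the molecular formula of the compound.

mol C = 12.21 g CO₂ ÷ 44.009 g/mol = 0.27744 mol
mol H = 2 × 4.166 g H₂O ÷ 18.015 g/mol = 0.46250 mol
Divide by the smallest (0.27744 mol): C 1.000, H 1.667
Multiplying each by 3 gives whole numbers: C 3.00, H 5.00
Empirical formula: C3H5
Empirical-formula mass = 41.07 g/mol; 82 ÷ 41.07 ≈ 2, so the molecular formula is C6H10.

C6H10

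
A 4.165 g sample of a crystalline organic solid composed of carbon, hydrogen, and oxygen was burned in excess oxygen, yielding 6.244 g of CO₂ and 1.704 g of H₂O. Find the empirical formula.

mol C = 6.244 g CO₂ ÷ 44.009 g/mol = 0.14188 mol
mol H = 2 × 1.704 g H₂O ÷ 18.015 g/mol = 0.18918 mol
mass O = 4.165 − (1.7041 + 0.19069) = 2.2702 g → mol O = 2.2702 ÷ 15.999 = 0.14190 mol
Divide by the smallest (0.14188 mol): C 1.000, H 1.333, O 1.000
Multiplying each by 3 gives whole numbers: C 3.00, H 4.00, O 3.00

C3H4O3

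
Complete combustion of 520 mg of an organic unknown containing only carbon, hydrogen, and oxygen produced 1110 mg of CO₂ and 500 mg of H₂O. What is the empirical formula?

C5H11O2

mol C = 1.11 g CO₂ ÷ 44.009 g/mol = 0.02522 mol
mol H = 2 × 0.500 g H₂O ÷ 18.015 g/mol = 0.05551 mol
mass O = 0.520 − (0.3029 + 0.05595) = 0.1611 g → mol O = 0.1611 ÷ 15.999 = 0.01007 mol
Divide by the smallest (0.01007 mol): C 2.505, H 5.513, O 1.000
Multiplying each by 2 gives whole numbers: C 5.01, H 11.03, O 2.00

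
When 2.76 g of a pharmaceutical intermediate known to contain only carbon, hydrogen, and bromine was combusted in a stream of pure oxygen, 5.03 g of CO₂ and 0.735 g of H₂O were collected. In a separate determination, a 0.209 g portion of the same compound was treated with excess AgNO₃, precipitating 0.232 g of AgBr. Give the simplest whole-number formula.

mol C = 5.03 g CO₂ ÷ 44.009 g/mol = 0.1143 mol
mol H = 2 × 0.735 g H₂O ÷ 18.015 g/mol = 0.08160 mol
From the AgBr data: mol Br per gram of compound = (0.232 ÷ 187.772) ÷ 0.209 = 0.005912 mol/g, so in the 2.76 g combustion sample mol Br = 0.01632 mol
Divide by the smallest (0.01632 mol): C 7.005, H 5.001, Br 1.000

C7H5Br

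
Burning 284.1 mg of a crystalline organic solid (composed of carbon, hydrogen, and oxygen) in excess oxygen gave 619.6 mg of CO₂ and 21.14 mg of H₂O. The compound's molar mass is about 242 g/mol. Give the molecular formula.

mol C = 0.6196 g CO₂ ÷ 44.009 g/mol = 0.014079 mol
mol H = 2 × 0.02114 g H₂O ÷ 18.015 g/mol = 0.0023469 mol
mass O = 0.2841 − (0.16910 + 0.0023657) = 0.11263 g → mol O = 0.11263 ÷ 15.999 = 0.0070400 mol
Divide by the smallest (0.0023469 mol): C 5.999, H 1.000, O 3.000
Empirical formula: C6HO3
Empirical-formula mass = 121.07 g/mol; 242 ÷ 121.07 ≈ 2, so the molecular formula is C12H2O6.

C12H2O6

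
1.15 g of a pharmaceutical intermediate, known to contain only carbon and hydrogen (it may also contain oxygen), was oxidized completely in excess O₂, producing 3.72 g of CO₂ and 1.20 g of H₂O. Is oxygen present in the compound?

no

mol C = 3.72 g CO₂ ÷ 44.009 g/mol = 0.08453 mol
mol H = 2 × 1.20 g H₂O ÷ 18.015 g/mol = 0.1332 mol
C and H together account for 1.150 g — essentially the entire 1.15 g sample — so the compound contains no oxygen.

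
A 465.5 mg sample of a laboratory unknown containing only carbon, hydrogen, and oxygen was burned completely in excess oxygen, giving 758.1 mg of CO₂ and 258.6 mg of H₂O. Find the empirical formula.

mol C = 0.7581 g CO₂ ÷ 44.009 g/mol = 0.017226 mol
mol H = 2 × 0.2586 g H₂O ÷ 18.015 g/mol = 0.028709 mol
mass O = 0.4655 − (0.20690 + 0.028939) = 0.22966 g → mol O = 0.22966 ÷ 15.999 = 0.014355 mol
Divide by the smallest (0.014355 mol): C 1.200, H 2.000, O 1.000
Multiplying each by 5 gives whole numbers: C 6.00, H 10.00, O 5.00

C6H10O5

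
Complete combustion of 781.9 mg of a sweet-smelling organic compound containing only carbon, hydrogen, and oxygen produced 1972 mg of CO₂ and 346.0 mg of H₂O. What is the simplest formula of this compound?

C7H6O2

mol C = 1.972 g CO₂ ÷ 44.009 g/mol = 0.044809 mol
mol H = 2 × 0.3460 g H₂O ÷ 18.015 g/mol = 0.038412 mol
mass O = 0.7819 − (0.53820 + 0.038720) = 0.20498 g → mol O = 0.20498 ÷ 15.999 = 0.012812 mol
Divide by the smallest (0.012812 mol): C 3.497, H 2.998, O 1.000
Multiplying each by 2 gives whole numbers: C 6.99, H 6.00, O 2.00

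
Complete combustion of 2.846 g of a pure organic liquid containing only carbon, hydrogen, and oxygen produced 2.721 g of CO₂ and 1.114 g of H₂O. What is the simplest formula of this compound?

CH2O2

mol C = 2.721 g CO₂ ÷ 44.009 g/mol = 0.061828 mol
mol H = 2 × 1.114 g H₂O ÷ 18.015 g/mol = 0.12367 mol
mass O = 2.846 − (0.74262 + 0.12466) = 1.9787 g → mol O = 1.9787 ÷ 15.999 = 0.12368 mol
Divide by the smallest (0.061828 mol): C 1.000, H 2.000, O 2.000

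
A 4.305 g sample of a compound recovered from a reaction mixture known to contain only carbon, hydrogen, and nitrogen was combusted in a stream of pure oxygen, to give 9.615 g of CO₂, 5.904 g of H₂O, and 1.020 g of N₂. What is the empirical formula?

C3H9N

mol C = 9.615 g CO₂ ÷ 44.009 g/mol = 0.21848 mol
mol H = 2 × 5.904 g H₂O ÷ 18.015 g/mol = 0.65545 mol
mol N = 2 × 1.020 g N₂ ÷ 28.014 g/mol = 0.072821 mol
Divide by the smallest (0.072821 mol): C 3.000, H 9.001, N 1.000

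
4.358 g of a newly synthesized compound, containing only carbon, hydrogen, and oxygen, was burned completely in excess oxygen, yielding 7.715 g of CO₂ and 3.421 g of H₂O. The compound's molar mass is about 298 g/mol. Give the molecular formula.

C12H26O8

mol C = 7.715 g CO₂ ÷ 44.009 g/mol = 0.17531 mol
mol H = 2 × 3.421 g H₂O ÷ 18.015 g/mol = 0.37979 mol
mass O = 4.358 − (2.1056 + 0.38283) = 1.8696 g → mol O = 1.8696 ÷ 15.999 = 0.11686 mol
Divide by the smallest (0.11686 mol): C 1.500, H 3.250, O 1.000
Multiplying each by 4 gives whole numbers: C 6.00, H 13.00, O 4.00
Empirical formula: C6H13O4
Empirical-formula mass = 149.17 g/mol; 298 ÷ 149.17 ≈ 2, so the molecular formula is C12H26O8.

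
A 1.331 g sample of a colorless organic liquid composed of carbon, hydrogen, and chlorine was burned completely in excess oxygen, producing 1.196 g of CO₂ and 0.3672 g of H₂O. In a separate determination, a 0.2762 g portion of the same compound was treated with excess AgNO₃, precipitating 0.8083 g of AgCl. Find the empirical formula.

mol C = 1.196 g CO₂ ÷ 44.009 g/mol = 0.027176 mol
mol H = 2 × 0.3672 g H₂O ÷ 18.015 g/mol = 0.040766 mol
From the AgCl data: mol Cl per gram of compound = (0.8083 ÷ 143.318) ÷ 0.2762 = 0.020420 mol/g, so in the 1.331 g combustion sample mol Cl = 0.027179 mol
Divide by the smallest (0.027176 mol): C 1.000, H 1.500, Cl 1.000
Multiplying each by 2 gives whole numbers: C 2.00, H 3.00, Cl 2.00

C2H3Cl2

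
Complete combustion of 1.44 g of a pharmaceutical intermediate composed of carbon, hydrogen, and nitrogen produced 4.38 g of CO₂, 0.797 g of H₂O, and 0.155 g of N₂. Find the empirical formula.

mol C = 4.38 g CO₂ ÷ 44.009 g/mol = 0.09953 mol
mol H = 2 × 0.797 g H₂O ÷ 18.015 g/mol = 0.08848 mol
mol N = 2 × 0.155 g N₂ ÷ 28.014 g/mol = 0.01107 mol
Divide by the smallest (0.01107 mol): C 8.994, H 7.996, N 1.000

C9H8N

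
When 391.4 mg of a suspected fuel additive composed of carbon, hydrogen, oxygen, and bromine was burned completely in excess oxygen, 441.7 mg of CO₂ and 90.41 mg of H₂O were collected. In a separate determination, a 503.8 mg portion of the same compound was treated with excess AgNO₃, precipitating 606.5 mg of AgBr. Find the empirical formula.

mol C = 0.4417 g CO₂ ÷ 44.009 g/mol = 0.010037 mol
mol H = 2 × 0.09041 g H₂O ÷ 18.015 g/mol = 0.010037 mol
From the AgBr data: mol Br per gram of compound = (0.6065 ÷ 187.772) ÷ 0.5038 = 0.0064112 mol/g, so in the 0.3914 g combustion sample mol Br = 0.0025094 mol
mass O = 0.3914 − (0.12055 + 0.010117 + 0.20051) = 0.060225 g → mol O = 0.060225 ÷ 15.999 = 0.0037643 mol
Divide by the smallest (0.0025094 mol): C 4.000, H 4.000, Br 1.000, O 1.500
Multiplying each by 2 gives whole numbers: C 8.00, H 8.00, Br 2.00, O 3.00

C8H8Br2O3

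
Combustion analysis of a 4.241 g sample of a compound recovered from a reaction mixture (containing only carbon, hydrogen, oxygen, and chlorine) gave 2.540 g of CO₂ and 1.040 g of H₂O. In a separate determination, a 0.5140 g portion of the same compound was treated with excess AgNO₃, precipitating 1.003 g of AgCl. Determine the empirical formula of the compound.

mol C = 2.540 g CO₂ ÷ 44.009 g/mol = 0.057715 mol
mol H = 2 × 1.040 g H₂O ÷ 18.015 g/mol = 0.11546 mol
From the AgCl data: mol Cl per gram of compound = (1.003 ÷ 143.318) ÷ 0.5140 = 0.013616 mol/g, so in the 4.241 g combustion sample mol Cl = 0.057744 mol
mass O = 4.241 − (0.69322 + 0.11638 + 2.0470) = 1.3844 g → mol O = 1.3844 ÷ 15.999 = 0.086529 mol
Divide by the smallest (0.057715 mol): C 1.000, H 2.000, Cl 1.000, O 1.499
Multiplying each by 2 gives whole numbers: C 2.00, H 4.00, Cl 2.00, O 3.00

C2H4Cl2O3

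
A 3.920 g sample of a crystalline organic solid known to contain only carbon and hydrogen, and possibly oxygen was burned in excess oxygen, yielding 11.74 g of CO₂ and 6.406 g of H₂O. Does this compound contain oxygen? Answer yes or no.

mol C = 11.74 g CO₂ ÷ 44.009 g/mol = 0.26676 mol
mol H = 2 × 6.406 g H₂O ÷ 18.015 g/mol = 0.71119 mol
C and H together account for 3.9210 g — essentially the entire 3.920 g sample — so the compound contains no oxygen.

no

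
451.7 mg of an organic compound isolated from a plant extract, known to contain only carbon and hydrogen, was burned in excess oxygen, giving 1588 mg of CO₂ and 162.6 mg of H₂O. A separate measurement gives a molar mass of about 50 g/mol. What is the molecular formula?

C4H2

mol C = 1.588 g CO₂ ÷ 44.009 g/mol = 0.036084 mol
mol H = 2 × 0.1626 g H₂O ÷ 18.015 g/mol = 0.018052 mol
Divide by the smallest (0.018052 mol): C 1.999, H 1.000
Empirical formula: C2H
Empirical-formula mass = 25.03 g/mol; 50 ÷ 25.03 ≈ 2, so the molecular formula is C4H2.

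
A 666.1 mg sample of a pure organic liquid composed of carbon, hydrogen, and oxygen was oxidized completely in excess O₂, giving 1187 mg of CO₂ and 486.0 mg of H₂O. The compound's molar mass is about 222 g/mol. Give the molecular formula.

mol C = 1.187 g CO₂ ÷ 44.009 g/mol = 0.026972 mol
mol H = 2 × 0.4860 g H₂O ÷ 18.015 g/mol = 0.053955 mol
mass O = 0.6661 − (0.32396 + 0.054387) = 0.28776 g → mol O = 0.28776 ÷ 15.999 = 0.017986 mol
Divide by the smallest (0.017986 mol): C 1.500, H 3.000, O 1.000
Multiplying each by 2 gives whole numbers: C 3.00, H 6.00, O 2.00
Empirical formula: C3H6O2
Empirical-formula mass = 74.08 g/mol; 222 ÷ 74.08 ≈ 3, so the molecular formula is C9H18O6.

C9H18O6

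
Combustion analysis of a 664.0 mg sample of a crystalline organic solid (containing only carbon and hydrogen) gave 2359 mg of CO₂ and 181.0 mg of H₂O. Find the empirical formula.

C8H3

mol C = 2.359 g CO₂ ÷ 44.009 g/mol = 0.053603 mol
mol H = 2 × 0.1810 g H₂O ÷ 18.015 g/mol = 0.020094 mol
Divide by the smallest (0.020094 mol): C 2.668, H 1.000
Multiplying each by 3 gives whole numbers: C 8.00, H 3.00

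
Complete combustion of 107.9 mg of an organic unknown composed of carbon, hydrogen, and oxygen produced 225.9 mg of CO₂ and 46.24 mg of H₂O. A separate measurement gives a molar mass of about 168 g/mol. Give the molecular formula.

mol C = 0.2259 g CO₂ ÷ 44.009 g/mol = 0.0051330 mol
mol H = 2 × 0.04624 g H₂O ÷ 18.015 g/mol = 0.0051335 mol
mass O = 0.1079 − (0.061653 + 0.0051746) = 0.041072 g → mol O = 0.041072 ÷ 15.999 = 0.0025672 mol
Divide by the smallest (0.0025672 mol): C 1.999, H 2.000, O 1.000
Empirical formula: C2H2O
Empirical-formula mass = 42.04 g/mol; 168 ÷ 42.04 ≈ 4, so the molecular formula is C8H8O4.

C8H8O4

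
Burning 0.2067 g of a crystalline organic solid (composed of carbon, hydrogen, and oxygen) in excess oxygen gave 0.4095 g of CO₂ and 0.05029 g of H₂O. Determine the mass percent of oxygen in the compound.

43.21%

mol C = 0.4095 g CO₂ ÷ 44.009 g/mol = 0.0093049 mol
mol H = 2 × 0.05029 g H₂O ÷ 18.015 g/mol = 0.0055831 mol
mass O = 0.2067 − (0.11176 + 0.0056278) = 0.089311 g → mol O = 0.089311 ÷ 15.999 = 0.0055823 mol
mass % O = 0.089311 g ÷ 0.2067 g × 100%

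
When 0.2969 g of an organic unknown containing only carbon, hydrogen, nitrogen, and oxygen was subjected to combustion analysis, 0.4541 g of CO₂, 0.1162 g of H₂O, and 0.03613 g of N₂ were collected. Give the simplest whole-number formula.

mol C = 0.4541 g CO₂ ÷ 44.009 g/mol = 0.010318 mol
mol H = 2 × 0.1162 g H₂O ÷ 18.015 g/mol = 0.012900 mol
mol N = 2 × 0.03613 g N₂ ÷ 28.014 g/mol = 0.0025794 mol
mass O = 0.2969 − (0.12393 + 0.013004 + 0.036130) = 0.12383 g → mol O = 0.12383 ÷ 15.999 = 0.0077400 mol
Divide by the smallest (0.0025794 mol): C 4.000, H 5.001, N 1.000, O 3.001

C4H5NO3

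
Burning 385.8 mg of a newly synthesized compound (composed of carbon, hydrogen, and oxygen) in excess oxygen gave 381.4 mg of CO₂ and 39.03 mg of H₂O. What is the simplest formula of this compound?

mol C = 0.3814 g CO₂ ÷ 44.009 g/mol = 0.0086664 mol
mol H = 2 × 0.03903 g H₂O ÷ 18.015 g/mol = 0.0043331 mol
mass O = 0.3858 − (0.10409 + 0.0043677) = 0.27734 g → mol O = 0.27734 ÷ 15.999 = 0.017335 mol
Divide by the smallest (0.0043331 mol): C 2.000, H 1.000, O 4.001

C2HO4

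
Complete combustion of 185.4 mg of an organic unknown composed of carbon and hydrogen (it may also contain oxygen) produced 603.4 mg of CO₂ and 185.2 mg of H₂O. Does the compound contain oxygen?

no

mol C = 0.6034 g CO₂ ÷ 44.009 g/mol = 0.013711 mol
mol H = 2 × 0.1852 g H₂O ÷ 18.015 g/mol = 0.020561 mol
C and H together account for 0.18541 g — essentially the entire 0.1854 g sample — so the compound contains no oxygen.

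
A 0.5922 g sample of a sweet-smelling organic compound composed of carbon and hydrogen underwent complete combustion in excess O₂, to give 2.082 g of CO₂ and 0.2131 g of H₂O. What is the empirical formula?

C2H

mol C = 2.082 g CO₂ ÷ 44.009 g/mol = 0.047309 mol
mol H = 2 × 0.2131 g H₂O ÷ 18.015 g/mol = 0.023658 mol
Divide by the smallest (0.023658 mol): C 2.000, H 1.000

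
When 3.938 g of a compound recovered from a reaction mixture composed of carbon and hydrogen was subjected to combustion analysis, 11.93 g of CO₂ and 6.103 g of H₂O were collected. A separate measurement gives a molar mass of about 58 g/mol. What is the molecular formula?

C4H10

mol C = 11.93 g CO₂ ÷ 44.009 g/mol = 0.27108 mol
mol H = 2 × 6.103 g H₂O ÷ 18.015 g/mol = 0.67755 mol
Divide by the smallest (0.27108 mol): C 1.000, H 2.499
Multiplying each by 2 gives whole numbers: C 2.00, H 5.00
Empirical formula: C2H5
Empirical-formula mass = 29.06 g/mol; 58 ÷ 29.06 ≈ 2, so the molecular formula is C4H10.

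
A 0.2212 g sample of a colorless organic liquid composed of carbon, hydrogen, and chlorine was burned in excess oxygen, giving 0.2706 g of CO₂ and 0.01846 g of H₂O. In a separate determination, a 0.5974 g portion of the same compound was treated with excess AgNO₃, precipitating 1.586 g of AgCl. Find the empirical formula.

mol C = 0.2706 g CO₂ ÷ 44.009 g/mol = 0.0061487 mol
mol H = 2 × 0.01846 g H₂O ÷ 18.015 g/mol = 0.0020494 mol
From the AgCl data: mol Cl per gram of compound = (1.586 ÷ 143.318) ÷ 0.5974 = 0.018524 mol/g, so in the 0.2212 g combustion sample mol Cl = 0.0040975 mol
Divide by the smallest (0.0020494 mol): C 3.000, H 1.000, Cl 1.999

C3HCl2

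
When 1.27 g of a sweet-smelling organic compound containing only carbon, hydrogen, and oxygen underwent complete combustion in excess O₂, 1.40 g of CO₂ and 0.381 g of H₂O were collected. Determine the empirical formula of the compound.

C3H4O5

mol C = 1.40 g CO₂ ÷ 44.009 g/mol = 0.03181 mol
mol H = 2 × 0.381 g H₂O ÷ 18.015 g/mol = 0.04230 mol
mass O = 1.27 − (0.3821 + 0.04264) = 0.8453 g → mol O = 0.8453 ÷ 15.999 = 0.05283 mol
Divide by the smallest (0.03181 mol): C 1.000, H 1.330, O 1.661
Multiplying each by 3 gives whole numbers: C 3.00, H 3.99, O 4.98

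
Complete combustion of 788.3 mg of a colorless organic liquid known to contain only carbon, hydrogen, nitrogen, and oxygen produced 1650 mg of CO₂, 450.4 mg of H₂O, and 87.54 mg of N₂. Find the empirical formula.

mol C = 1.650 g CO₂ ÷ 44.009 g/mol = 0.037492 mol
mol H = 2 × 0.4504 g H₂O ÷ 18.015 g/mol = 0.050003 mol
mol N = 2 × 0.08754 g N₂ ÷ 28.014 g/mol = 0.0062497 mol
mass O = 0.7883 − (0.45032 + 0.050403 + 0.087540) = 0.20004 g → mol O = 0.20004 ÷ 15.999 = 0.012503 mol
Divide by the smallest (0.0062497 mol): C 5.999, H 8.001, N 1.000, O 2.001

C6H8NO2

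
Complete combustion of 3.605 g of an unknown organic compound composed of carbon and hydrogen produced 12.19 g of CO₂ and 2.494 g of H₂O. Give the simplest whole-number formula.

CH

mol C = 12.19 g CO₂ ÷ 44.009 g/mol = 0.27699 mol
mol H = 2 × 2.494 g H₂O ÷ 18.015 g/mol = 0.27688 mol
Divide by the smallest (0.27688 mol): C 1.000, H 1.000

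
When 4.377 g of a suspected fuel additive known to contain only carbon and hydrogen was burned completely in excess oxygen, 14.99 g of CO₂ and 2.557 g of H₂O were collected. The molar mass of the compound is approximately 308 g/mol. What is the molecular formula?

C24H20

mol C = 14.99 g CO₂ ÷ 44.009 g/mol = 0.34061 mol
mol H = 2 × 2.557 g H₂O ÷ 18.015 g/mol = 0.28387 mol
Divide by the smallest (0.28387 mol): C 1.200, H 1.000
Multiplying each by 5 gives whole numbers: C 6.00, H 5.00
Empirical formula: C6H5
Empirical-formula mass = 77.11 g/mol; 308 ÷ 77.11 ≈ 4, so the molecular formula is C24H20.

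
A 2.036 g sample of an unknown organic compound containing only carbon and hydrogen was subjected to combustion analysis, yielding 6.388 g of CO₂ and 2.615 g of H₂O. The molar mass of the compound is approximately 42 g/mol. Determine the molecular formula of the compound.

C3H6

mol C = 6.388 g CO₂ ÷ 44.009 g/mol = 0.14515 mol
mol H = 2 × 2.615 g H₂O ÷ 18.015 g/mol = 0.29031 mol
Divide by the smallest (0.14515 mol): C 1.000, H 2.000
Empirical formula: CH2
Empirical-formula mass = 14.03 g/mol; 42 ÷ 14.03 ≈ 3, so the molecular formula is C3H6.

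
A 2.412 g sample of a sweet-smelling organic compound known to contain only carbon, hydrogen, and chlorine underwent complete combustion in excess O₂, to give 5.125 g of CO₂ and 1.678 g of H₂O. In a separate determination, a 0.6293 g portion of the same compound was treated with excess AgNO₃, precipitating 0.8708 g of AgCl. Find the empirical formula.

C5H8Cl

mol C = 5.125 g CO₂ ÷ 44.009 g/mol = 0.11645 mol
mol H = 2 × 1.678 g H₂O ÷ 18.015 g/mol = 0.18629 mol
From the AgCl data: mol Cl per gram of compound = (0.8708 ÷ 143.318) ÷ 0.6293 = 0.0096552 mol/g, so in the 2.412 g combustion sample mol Cl = 0.023288 mol
Divide by the smallest (0.023288 mol): C 5.001, H 7.999, Cl 1.000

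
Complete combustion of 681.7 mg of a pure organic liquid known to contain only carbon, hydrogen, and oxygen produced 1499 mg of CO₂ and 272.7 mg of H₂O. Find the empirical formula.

mol C = 1.499 g CO₂ ÷ 44.009 g/mol = 0.034061 mol
mol H = 2 × 0.2727 g H₂O ÷ 18.015 g/mol = 0.030275 mol
mass O = 0.6817 − (0.40911 + 0.030517) = 0.24207 g → mol O = 0.24207 ÷ 15.999 = 0.015131 mol
Divide by the smallest (0.015131 mol): C 2.251, H 2.001, O 1.000
Multiplying each by 4 gives whole numbers: C 9.00, H 8.00, O 4.00

C9H8O4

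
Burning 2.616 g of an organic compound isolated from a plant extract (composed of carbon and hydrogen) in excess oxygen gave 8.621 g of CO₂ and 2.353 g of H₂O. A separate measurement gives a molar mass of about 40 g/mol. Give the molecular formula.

C3H4

mol C = 8.621 g CO₂ ÷ 44.009 g/mol = 0.19589 mol
mol H = 2 × 2.353 g H₂O ÷ 18.015 g/mol = 0.26123 mol
Divide by the smallest (0.19589 mol): C 1.000, H 1.334
Multiplying each by 3 gives whole numbers: C 3.00, H 4.00
Empirical formula: C3H4
Empirical-formula mass = 40.06 g/mol; 40 ÷ 40.06 ≈ 1, so the molecular formula is C3H4.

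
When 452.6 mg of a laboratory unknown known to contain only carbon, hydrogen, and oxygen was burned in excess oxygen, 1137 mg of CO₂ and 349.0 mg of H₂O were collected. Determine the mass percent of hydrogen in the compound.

8.63%

mol C = 1.137 g CO₂ ÷ 44.009 g/mol = 0.025836 mol
mol H = 2 × 0.3490 g H₂O ÷ 18.015 g/mol = 0.038745 mol
mass O = 0.4526 − (0.31031 + 0.039055) = 0.10323 g → mol O = 0.10323 ÷ 15.999 = 0.0064525 mol
mass % H = 0.039055 g ÷ 0.4526 g × 100%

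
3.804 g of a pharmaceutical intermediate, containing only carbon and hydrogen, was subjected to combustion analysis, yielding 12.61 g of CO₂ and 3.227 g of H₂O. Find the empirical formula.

mol C = 12.61 g CO₂ ÷ 44.009 g/mol = 0.28653 mol
mol H = 2 × 3.227 g H₂O ÷ 18.015 g/mol = 0.35826 mol
Divide by the smallest (0.28653 mol): C 1.000, H 1.250
Multiplying each by 4 gives whole numbers: C 4.00, H 5.00

C4H5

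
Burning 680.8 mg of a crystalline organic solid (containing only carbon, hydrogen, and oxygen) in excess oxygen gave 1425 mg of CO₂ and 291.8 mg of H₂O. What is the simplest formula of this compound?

C2H2O

mol C = 1.425 g CO₂ ÷ 44.009 g/mol = 0.032380 mol
mol H = 2 × 0.2918 g H₂O ÷ 18.015 g/mol = 0.032395 mol
mass O = 0.6808 − (0.38891 + 0.032654) = 0.25923 g → mol O = 0.25923 ÷ 15.999 = 0.016203 mol
Divide by the smallest (0.016203 mol): C 1.998, H 1.999, O 1.000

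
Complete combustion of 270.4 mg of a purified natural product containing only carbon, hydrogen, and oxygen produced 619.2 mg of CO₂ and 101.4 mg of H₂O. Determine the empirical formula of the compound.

C5H4O2

mol C = 0.6192 g CO₂ ÷ 44.009 g/mol = 0.014070 mol
mol H = 2 × 0.1014 g H₂O ÷ 18.015 g/mol = 0.011257 mol
mass O = 0.2704 − (0.16899 + 0.011347) = 0.090060 g → mol O = 0.090060 ÷ 15.999 = 0.0056291 mol
Divide by the smallest (0.0056291 mol): C 2.499, H 2.000, O 1.000
Multiplying each by 2 gives whole numbers: C 5.00, H 4.00, O 2.00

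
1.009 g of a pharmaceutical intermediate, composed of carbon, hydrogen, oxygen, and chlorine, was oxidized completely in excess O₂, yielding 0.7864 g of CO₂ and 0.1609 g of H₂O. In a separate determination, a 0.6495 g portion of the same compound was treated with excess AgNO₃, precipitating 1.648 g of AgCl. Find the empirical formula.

mol C = 0.7864 g CO₂ ÷ 44.009 g/mol = 0.017869 mol
mol H = 2 × 0.1609 g H₂O ÷ 18.015 g/mol = 0.017863 mol
From the AgCl data: mol Cl per gram of compound = (1.648 ÷ 143.318) ÷ 0.6495 = 0.017704 mol/g, so in the 1.009 g combustion sample mol Cl = 0.017864 mol
mass O = 1.009 − (0.21463 + 0.018006 + 0.63326) = 0.14310 g → mol O = 0.14310 ÷ 15.999 = 0.0089446 mol
Divide by the smallest (0.0089446 mol): C 1.998, H 1.997, Cl 1.997, O 1.000

C2H2Cl2O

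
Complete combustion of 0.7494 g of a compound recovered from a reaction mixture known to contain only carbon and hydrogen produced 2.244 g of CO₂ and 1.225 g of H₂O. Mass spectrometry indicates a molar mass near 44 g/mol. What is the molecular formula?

mol C = 2.244 g CO₂ ÷ 44.009 g/mol = 0.050990 mol
mol H = 2 × 1.225 g H₂O ÷ 18.015 g/mol = 0.13600 mol
Divide by the smallest (0.050990 mol): C 1.000, H 2.667
Multiplying each by 3 gives whole numbers: C 3.00, H 8.00
Empirical formula: C3H8
Empirical-formula mass = 44.10 g/mol; 44 ÷ 44.10 ≈ 1, so the molecular formula is C3H8.

C3H8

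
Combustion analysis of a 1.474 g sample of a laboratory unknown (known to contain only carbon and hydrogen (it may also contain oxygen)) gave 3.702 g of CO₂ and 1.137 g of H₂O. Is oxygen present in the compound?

mol C = 3.702 g CO₂ ÷ 44.009 g/mol = 0.084119 mol
mol H = 2 × 1.137 g H₂O ÷ 18.015 g/mol = 0.12623 mol
C and H account for only 1.1376 g of the 1.474 g sample; the remaining 0.33641 g must be oxygen.

yes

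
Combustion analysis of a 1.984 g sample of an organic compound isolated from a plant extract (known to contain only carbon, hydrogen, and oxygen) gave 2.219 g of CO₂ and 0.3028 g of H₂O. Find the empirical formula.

C3H2O5

mol C = 2.219 g CO₂ ÷ 44.009 g/mol = 0.050422 mol
mol H = 2 × 0.3028 g H₂O ÷ 18.015 g/mol = 0.033616 mol
mass O = 1.984 − (0.60561 + 0.033885) = 1.3445 g → mol O = 1.3445 ÷ 15.999 = 0.084037 mol
Divide by the smallest (0.033616 mol): C 1.500, H 1.000, O 2.500
Multiplying each by 2 gives whole numbers: C 3.00, H 2.00, O 5.00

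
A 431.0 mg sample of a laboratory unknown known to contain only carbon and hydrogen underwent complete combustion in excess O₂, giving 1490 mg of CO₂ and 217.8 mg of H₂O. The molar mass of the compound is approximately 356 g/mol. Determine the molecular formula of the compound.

mol C = 1.490 g CO₂ ÷ 44.009 g/mol = 0.033857 mol
mol H = 2 × 0.2178 g H₂O ÷ 18.015 g/mol = 0.024180 mol
Divide by the smallest (0.024180 mol): C 1.400, H 1.000
Multiplying each by 5 gives whole numbers: C 7.00, H 5.00
Empirical formula: C7H5
Empirical-formula mass = 89.12 g/mol; 356 ÷ 89.12 ≈ 4, so the molecular formula is C28H20.

C28H20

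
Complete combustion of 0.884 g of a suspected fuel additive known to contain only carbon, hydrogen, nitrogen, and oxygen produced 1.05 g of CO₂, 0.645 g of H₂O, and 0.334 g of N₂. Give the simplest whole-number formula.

C2H6N2O

mol C = 1.05 g CO₂ ÷ 44.009 g/mol = 0.02386 mol
mol H = 2 × 0.645 g H₂O ÷ 18.015 g/mol = 0.07161 mol
mol N = 2 × 0.334 g N₂ ÷ 28.014 g/mol = 0.02385 mol
mass O = 0.884 − (0.2866 + 0.07218 + 0.3340) = 0.1913 g → mol O = 0.1913 ÷ 15.999 = 0.01195 mol
Divide by the smallest (0.01195 mol): C 1.996, H 5.990, N 1.995, O 1.000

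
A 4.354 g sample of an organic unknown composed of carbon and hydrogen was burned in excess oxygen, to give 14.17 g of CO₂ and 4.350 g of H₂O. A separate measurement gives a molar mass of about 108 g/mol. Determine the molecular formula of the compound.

mol C = 14.17 g CO₂ ÷ 44.009 g/mol = 0.32198 mol
mol H = 2 × 4.350 g H₂O ÷ 18.015 g/mol = 0.48293 mol
Divide by the smallest (0.32198 mol): C 1.000, H 1.500
Multiplying each by 2 gives whole numbers: C 2.00, H 3.00
Empirical formula: C2H3
Empirical-formula mass = 27.05 g/mol; 108 ÷ 27.05 ≈ 4, so the molecular formula is C8H12.

C8H12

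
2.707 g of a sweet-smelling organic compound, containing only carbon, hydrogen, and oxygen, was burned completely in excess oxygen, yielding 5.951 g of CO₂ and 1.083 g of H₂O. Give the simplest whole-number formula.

mol C = 5.951 g CO₂ ÷ 44.009 g/mol = 0.13522 mol
mol H = 2 × 1.083 g H₂O ÷ 18.015 g/mol = 0.12023 mol
mass O = 2.707 − (1.6242 + 0.12120) = 0.96165 g → mol O = 0.96165 ÷ 15.999 = 0.060107 mol
Divide by the smallest (0.060107 mol): C 2.250, H 2.000, O 1.000
Multiplying each by 4 gives whole numbers: C 9.00, H 8.00, O 4.00

C9H8O4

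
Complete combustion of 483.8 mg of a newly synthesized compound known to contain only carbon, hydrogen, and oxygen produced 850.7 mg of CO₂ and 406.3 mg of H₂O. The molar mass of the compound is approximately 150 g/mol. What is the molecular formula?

C6H14O4

mol C = 0.8507 g CO₂ ÷ 44.009 g/mol = 0.019330 mol
mol H = 2 × 0.4063 g H₂O ÷ 18.015 g/mol = 0.045107 mol
mass O = 0.4838 − (0.23217 + 0.045468) = 0.20616 g → mol O = 0.20616 ÷ 15.999 = 0.012886 mol
Divide by the smallest (0.012886 mol): C 1.500, H 3.501, O 1.000
Multiplying each by 2 gives whole numbers: C 3.00, H 7.00, O 2.00
Empirical formula: C3H7O2
Empirical-formula mass = 75.09 g/mol; 150 ÷ 75.09 ≈ 2, so the molecular formula is C6H14O4.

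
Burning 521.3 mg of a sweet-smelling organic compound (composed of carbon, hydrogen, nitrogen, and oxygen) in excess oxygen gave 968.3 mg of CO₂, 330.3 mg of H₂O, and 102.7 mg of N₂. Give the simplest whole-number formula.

mol C = 0.9683 g CO₂ ÷ 44.009 g/mol = 0.022002 mol
mol H = 2 × 0.3303 g H₂O ÷ 18.015 g/mol = 0.036669 mol
mol N = 2 × 0.1027 g N₂ ÷ 28.014 g/mol = 0.0073320 mol
mass O = 0.5213 − (0.26427 + 0.036963 + 0.10270) = 0.11737 g → mol O = 0.11737 ÷ 15.999 = 0.0073359 mol
Divide by the smallest (0.0073320 mol): C 3.001, H 5.001, N 1.000, O 1.001

C3H5NO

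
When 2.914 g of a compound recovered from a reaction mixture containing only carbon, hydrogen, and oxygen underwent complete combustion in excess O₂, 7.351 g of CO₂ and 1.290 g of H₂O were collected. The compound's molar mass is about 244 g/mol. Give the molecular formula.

C14H12O4

mol C = 7.351 g CO₂ ÷ 44.009 g/mol = 0.16703 mol
mol H = 2 × 1.290 g H₂O ÷ 18.015 g/mol = 0.14321 mol
mass O = 2.914 − (2.0062 + 0.14436) = 0.76339 g → mol O = 0.76339 ÷ 15.999 = 0.047715 mol
Divide by the smallest (0.047715 mol): C 3.501, H 3.001, O 1.000
Multiplying each by 2 gives whole numbers: C 7.00, H 6.00, O 2.00
Empirical formula: C7H6O2
Empirical-formula mass = 122.12 g/mol; 244 ÷ 122.12 ≈ 2, so the molecular formula is C14H12O4.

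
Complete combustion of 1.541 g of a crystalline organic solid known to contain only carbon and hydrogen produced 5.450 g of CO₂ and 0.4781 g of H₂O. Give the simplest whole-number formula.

C7H3

mol C = 5.450 g CO₂ ÷ 44.009 g/mol = 0.12384 mol
mol H = 2 × 0.4781 g H₂O ÷ 18.015 g/mol = 0.053078 mol
Divide by the smallest (0.053078 mol): C 2.333, H 1.000
Multiplying each by 3 gives whole numbers: C 7.00, H 3.00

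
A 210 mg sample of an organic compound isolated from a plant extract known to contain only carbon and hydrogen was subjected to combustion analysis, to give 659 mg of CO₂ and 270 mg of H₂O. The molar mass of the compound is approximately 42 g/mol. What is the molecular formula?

mol C = 0.659 g CO₂ ÷ 44.009 g/mol = 0.01497 mol
mol H = 2 × 0.270 g H₂O ÷ 18.015 g/mol = 0.02998 mol
Divide by the smallest (0.01497 mol): C 1.000, H 2.002
Empirical formula: CH2
Empirical-formula mass = 14.03 g/mol; 42 ÷ 14.03 ≈ 3, so the molecular formula is C3H6.

C3H6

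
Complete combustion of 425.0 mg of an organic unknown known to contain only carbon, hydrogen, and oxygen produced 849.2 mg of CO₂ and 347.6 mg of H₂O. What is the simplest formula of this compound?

C2H4O

mol C = 0.8492 g CO₂ ÷ 44.009 g/mol = 0.019296 mol
mol H = 2 × 0.3476 g H₂O ÷ 18.015 g/mol = 0.038590 mol
mass O = 0.4250 − (0.23176 + 0.038899) = 0.15434 g → mol O = 0.15434 ÷ 15.999 = 0.0096466 mol
Divide by the smallest (0.0096466 mol): C 2.000, H 4.000, O 1.000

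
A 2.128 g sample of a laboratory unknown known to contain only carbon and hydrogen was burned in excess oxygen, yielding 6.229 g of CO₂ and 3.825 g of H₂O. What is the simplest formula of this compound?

CH3

mol C = 6.229 g CO₂ ÷ 44.009 g/mol = 0.14154 mol
mol H = 2 × 3.825 g H₂O ÷ 18.015 g/mol = 0.42465 mol
Divide by the smallest (0.14154 mol): C 1.000, H 3.000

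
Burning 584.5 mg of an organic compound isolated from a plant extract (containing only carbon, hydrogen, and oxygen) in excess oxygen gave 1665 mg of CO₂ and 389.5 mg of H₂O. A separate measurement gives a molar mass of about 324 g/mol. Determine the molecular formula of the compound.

mol C = 1.665 g CO₂ ÷ 44.009 g/mol = 0.037833 mol
mol H = 2 × 0.3895 g H₂O ÷ 18.015 g/mol = 0.043242 mol
mass O = 0.5845 − (0.45441 + 0.043588) = 0.086498 g → mol O = 0.086498 ÷ 15.999 = 0.0054065 mol
Divide by the smallest (0.0054065 mol): C 6.998, H 7.998, O 1.000
Empirical formula: C7H8O
Empirical-formula mass = 108.14 g/mol; 324 ÷ 108.14 ≈ 3, so the molecular formula is C21H24O3.

C21H24O3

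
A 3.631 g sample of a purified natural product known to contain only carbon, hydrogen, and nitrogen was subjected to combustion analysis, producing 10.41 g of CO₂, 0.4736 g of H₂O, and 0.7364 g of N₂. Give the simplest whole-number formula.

mol C = 10.41 g CO₂ ÷ 44.009 g/mol = 0.23654 mol
mol H = 2 × 0.4736 g H₂O ÷ 18.015 g/mol = 0.052578 mol
mol N = 2 × 0.7364 g N₂ ÷ 28.014 g/mol = 0.052574 mol
Divide by the smallest (0.052574 mol): C 4.499, H 1.000, N 1.000
Multiplying each by 2 gives whole numbers: C 9.00, H 2.00, N 2.00

C9H2N2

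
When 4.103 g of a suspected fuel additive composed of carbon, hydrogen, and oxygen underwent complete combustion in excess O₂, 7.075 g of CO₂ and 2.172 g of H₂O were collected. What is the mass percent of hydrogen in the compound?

mol C = 7.075 g CO₂ ÷ 44.009 g/mol = 0.16076 mol
mol H = 2 × 2.172 g H₂O ÷ 18.015 g/mol = 0.24113 mol
mass O = 4.103 − (1.9309 + 0.24306) = 1.9290 g → mol O = 1.9290 ÷ 15.999 = 0.12057 mol
mass % H = 0.24306 g ÷ 4.103 g × 100%

5.92%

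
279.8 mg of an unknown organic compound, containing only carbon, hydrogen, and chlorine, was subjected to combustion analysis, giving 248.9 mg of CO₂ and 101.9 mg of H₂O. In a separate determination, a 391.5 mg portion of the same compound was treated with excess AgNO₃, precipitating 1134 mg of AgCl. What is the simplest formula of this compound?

mol C = 0.2489 g CO₂ ÷ 44.009 g/mol = 0.0056557 mol
mol H = 2 × 0.1019 g H₂O ÷ 18.015 g/mol = 0.011313 mol
From the AgCl data: mol Cl per gram of compound = (1.134 ÷ 143.318) ÷ 0.3915 = 0.020211 mol/g, so in the 0.2798 g combustion sample mol Cl = 0.0056549 mol
Divide by the smallest (0.0056549 mol): C 1.000, H 2.001, Cl 1.000

CH2Cl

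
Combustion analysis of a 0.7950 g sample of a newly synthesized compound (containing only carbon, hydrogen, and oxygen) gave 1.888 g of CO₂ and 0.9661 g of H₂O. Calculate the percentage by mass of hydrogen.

13.60%

mol C = 1.888 g CO₂ ÷ 44.009 g/mol = 0.042900 mol
mol H = 2 × 0.9661 g H₂O ÷ 18.015 g/mol = 0.10726 mol
mass O = 0.7950 − (0.51528 + 0.10811) = 0.17161 g → mol O = 0.17161 ÷ 15.999 = 0.010726 mol
mass % H = 0.10811 g ÷ 0.7950 g × 100%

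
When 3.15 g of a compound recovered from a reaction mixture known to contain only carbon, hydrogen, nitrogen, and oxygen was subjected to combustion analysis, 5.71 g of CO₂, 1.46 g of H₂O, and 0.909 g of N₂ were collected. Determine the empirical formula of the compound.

mol C = 5.71 g CO₂ ÷ 44.009 g/mol = 0.1297 mol
mol H = 2 × 1.46 g H₂O ÷ 18.015 g/mol = 0.1621 mol
mol N = 2 × 0.909 g N₂ ÷ 28.014 g/mol = 0.06490 mol
mass O = 3.15 − (1.558 + 0.1634 + 0.9090) = 0.5192 g → mol O = 0.5192 ÷ 15.999 = 0.03245 mol
Divide by the smallest (0.03245 mol): C 3.998, H 4.994, N 2.000, O 1.000

C4H5N2O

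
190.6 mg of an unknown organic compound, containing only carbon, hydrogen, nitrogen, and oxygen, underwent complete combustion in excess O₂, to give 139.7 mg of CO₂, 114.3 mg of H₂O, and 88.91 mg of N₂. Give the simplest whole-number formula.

CH4N2O

mol C = 0.1397 g CO₂ ÷ 44.009 g/mol = 0.0031744 mol
mol H = 2 × 0.1143 g H₂O ÷ 18.015 g/mol = 0.012689 mol
mol N = 2 × 0.08891 g N₂ ÷ 28.014 g/mol = 0.0063475 mol
mass O = 0.1906 − (0.038127 + 0.012791 + 0.088910) = 0.050772 g → mol O = 0.050772 ÷ 15.999 = 0.0031734 mol
Divide by the smallest (0.0031734 mol): C 1.000, H 3.999, N 2.000, O 1.000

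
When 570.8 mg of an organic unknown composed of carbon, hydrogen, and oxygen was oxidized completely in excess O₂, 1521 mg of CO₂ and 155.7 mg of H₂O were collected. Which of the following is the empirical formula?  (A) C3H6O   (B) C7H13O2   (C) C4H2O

(C) C4H2O

mol C = 1.521 g CO₂ ÷ 44.009 g/mol = 0.034561 mol
mol H = 2 × 0.1557 g H₂O ÷ 18.015 g/mol = 0.017286 mol
mass O = 0.5708 − (0.41511 + 0.017424) = 0.13826 g → mol O = 0.13826 ÷ 15.999 = 0.0086420 mol
Divide by the smallest (0.0086420 mol): C 3.999, H 2.000, O 1.000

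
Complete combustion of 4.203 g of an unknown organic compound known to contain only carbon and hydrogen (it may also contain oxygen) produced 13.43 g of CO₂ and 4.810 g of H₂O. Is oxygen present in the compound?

mol C = 13.43 g CO₂ ÷ 44.009 g/mol = 0.30516 mol
mol H = 2 × 4.810 g H₂O ÷ 18.015 g/mol = 0.53400 mol
C and H together account for 4.2036 g — essentially the entire 4.203 g sample — so the compound contains no oxygen.

no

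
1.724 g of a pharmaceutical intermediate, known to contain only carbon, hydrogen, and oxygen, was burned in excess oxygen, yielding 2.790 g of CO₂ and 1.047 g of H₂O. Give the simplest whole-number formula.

C6H11O5

mol C = 2.790 g CO₂ ÷ 44.009 g/mol = 0.063396 mol
mol H = 2 × 1.047 g H₂O ÷ 18.015 g/mol = 0.11624 mol
mass O = 1.724 − (0.76145 + 0.11717) = 0.84538 g → mol O = 0.84538 ÷ 15.999 = 0.052840 mol
Divide by the smallest (0.052840 mol): C 1.200, H 2.200, O 1.000
Multiplying each by 5 gives whole numbers: C 6.00, H 11.00, O 5.00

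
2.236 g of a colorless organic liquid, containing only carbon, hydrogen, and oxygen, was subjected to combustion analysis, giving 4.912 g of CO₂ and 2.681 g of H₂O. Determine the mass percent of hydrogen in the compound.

mol C = 4.912 g CO₂ ÷ 44.009 g/mol = 0.11161 mol
mol H = 2 × 2.681 g H₂O ÷ 18.015 g/mol = 0.29764 mol
mass O = 2.236 − (1.3406 + 0.30002) = 0.59539 g → mol O = 0.59539 ÷ 15.999 = 0.037214 mol
mass % H = 0.30002 g ÷ 2.236 g × 100%

13.42%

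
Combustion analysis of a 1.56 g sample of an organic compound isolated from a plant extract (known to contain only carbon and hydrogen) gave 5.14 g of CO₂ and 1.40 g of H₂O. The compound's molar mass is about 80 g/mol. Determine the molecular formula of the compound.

mol C = 5.14 g CO₂ ÷ 44.009 g/mol = 0.1168 mol
mol H = 2 × 1.40 g H₂O ÷ 18.015 g/mol = 0.1554 mol
Divide by the smallest (0.1168 mol): C 1.000, H 1.331
Multiplying each by 3 gives whole numbers: C 3.00, H 3.99
Empirical formula: C3H4
Empirical-formula mass = 40.06 g/mol; 80 ÷ 40.06 ≈ 2, so the molecular formula is C6H8.

C6H8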